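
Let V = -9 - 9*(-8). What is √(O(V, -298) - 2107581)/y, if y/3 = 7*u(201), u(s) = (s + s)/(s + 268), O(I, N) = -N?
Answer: I*√2107283/18 ≈ 80.647*I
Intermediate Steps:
V = 63 (V = -9 + 72 = 63)
u(s) = 2*s/(268 + s) (u(s) = (2*s)/(268 + s) = 2*s/(268 + s))
y = 18 (y = 3*(7*(2*201/(268 + 201))) = 3*(7*(2*201/469)) = 3*(7*(2*201*(1/469))) = 3*(7*(6/7)) = 3*6 = 18)
√(O(V, -298) - 2107581)/y = √(-1*(-298) - 2107581)/18 = √(298 - 2107581)*(1/18) = √(-2107283)*(1/18) = (I*√2107283)*(1/18) = I*√2107283/18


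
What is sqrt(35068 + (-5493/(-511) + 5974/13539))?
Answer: sqrt(1679053532510806977)/6918429 ≈ 187.29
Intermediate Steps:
sqrt(35068 + (-5493/(-511) + 5974/13539)) = sqrt(35068 + (-5493*(-1/511) + 5974*(1/13539))) = sqrt(35068 + (5493/511 + 5974/13539)) = sqrt(35068 + 77422441/6918429) = sqrt(242692890613/6918429) = sqrt(1679053532510806977)/6918429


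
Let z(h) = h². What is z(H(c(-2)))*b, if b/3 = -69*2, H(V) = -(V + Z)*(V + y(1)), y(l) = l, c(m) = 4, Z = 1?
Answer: -258750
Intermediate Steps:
H(V) = -(1 + V)² (H(V) = -(V + 1)*(V + 1) = -(1 + V)*(1 + V) = -(1 + V)²)
b = -414 (b = 3*(-69*2) = 3*(-138) = -414)
z(H(c(-2)))*b = (-1 - 1*4² - 2*4)²*(-414) = (-1 - 1*16 - 8)²*(-414) = (-1 - 16 - 8)²*(-414) = (-25)²*(-414) = 625*(-414) = -258750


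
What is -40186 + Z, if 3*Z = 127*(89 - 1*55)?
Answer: -116240/3 ≈ -38747.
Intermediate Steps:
Z = 4318/3 (Z = (127*(89 - 1*55))/3 = (127*(89 - 55))/3 = (127*34)/3 = (⅓)*4318 = 4318/3 ≈ 1439.3)
-40186 + Z = -40186 + 4318/3 = -116240/3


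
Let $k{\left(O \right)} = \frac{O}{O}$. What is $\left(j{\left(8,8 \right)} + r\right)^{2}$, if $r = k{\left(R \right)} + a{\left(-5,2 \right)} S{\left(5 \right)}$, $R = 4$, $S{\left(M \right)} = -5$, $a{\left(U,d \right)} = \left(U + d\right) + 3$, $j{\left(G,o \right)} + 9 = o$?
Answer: $0$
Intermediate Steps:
$j{\left(G,o \right)} = -9 + o$
$a{\left(U,d \right)} = 3 + U + d$
$k{\left(O \right)} = 1$
$r = 1$ ($r = 1 + \left(3 - 5 + 2\right) \left(-5\right) = 1 + 0 \left(-5\right) = 1 + 0 = 1$)
$\left(j{\left(8,8 \right)} + r\right)^{2} = \left(\left(-9 + 8\right) + 1\right)^{2} = \left(-1 + 1\right)^{2} = 0^{2} = 0$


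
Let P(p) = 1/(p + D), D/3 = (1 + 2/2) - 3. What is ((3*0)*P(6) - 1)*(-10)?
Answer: 10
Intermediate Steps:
D = -3 (D = 3*((1 + 2/2) - 3) = 3*((1 + 2*(½)) - 3) = 3*((1 + 1) - 3) = 3*(2 - 3) = 3*(-1) = -3)
P(p) = 1/(-3 + p) (P(p) = 1/(p - 3) = 1/(-3 + p))
((3*0)*P(6) - 1)*(-10) = ((3*0)/(-3 + 6) - 1)*(-10) = (0/3 - 1)*(-10) = (0*(⅓) - 1)*(-10) = (0 - 1)*(-10) = -1*(-10) = 10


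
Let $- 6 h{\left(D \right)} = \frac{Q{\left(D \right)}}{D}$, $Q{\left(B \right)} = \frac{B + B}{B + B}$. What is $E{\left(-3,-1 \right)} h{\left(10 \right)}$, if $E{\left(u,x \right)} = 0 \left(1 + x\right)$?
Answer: $0$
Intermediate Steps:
$E{\left(u,x \right)} = 0$
$Q{\left(B \right)} = 1$ ($Q{\left(B \right)} = \frac{2 B}{2 B} = 2 B \frac{1}{2 B} = 1$)
$h{\left(D \right)} = - \frac{1}{6 D}$ ($h{\left(D \right)} = - \frac{1 \frac{1}{D}}{6} = - \frac{1}{6 D}$)
$E{\left(-3,-1 \right)} h{\left(10 \right)} = 0 \left(- \frac{1}{6 \cdot 10}\right) = 0 \left(\left(- \frac{1}{6}\right) \frac{1}{10}\right) = 0 \left(- \frac{1}{60}\right) = 0$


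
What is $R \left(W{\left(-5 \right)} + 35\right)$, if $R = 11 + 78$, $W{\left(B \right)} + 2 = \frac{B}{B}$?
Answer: $3026$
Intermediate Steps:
$W{\left(B \right)} = -1$ ($W{\left(B \right)} = -2 + \frac{B}{B} = -2 + 1 = -1$)
$R = 89$
$R \left(W{\left(-5 \right)} + 35\right) = 89 \left(-1 + 35\right) = 89 \cdot 34 = 3026$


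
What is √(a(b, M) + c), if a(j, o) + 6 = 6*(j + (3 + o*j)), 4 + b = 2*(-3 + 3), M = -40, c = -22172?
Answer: 2*I*√5306 ≈ 145.68*I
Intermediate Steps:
b = -4 (b = -4 + 2*(-3 + 3) = -4 + 2*0 = -4 + 0 = -4)
a(j, o) = 12 + 6*j + 6*j*o (a(j, o) = -6 + 6*(j + (3 + o*j)) = -6 + 6*(j + (3 + j*o)) = -6 + 6*(3 + j + j*o) = -6 + (18 + 6*j + 6*j*o) = 12 + 6*j + 6*j*o)
√(a(b, M) + c) = √((12 + 6*(-4) + 6*(-4)*(-40)) - 22172) = √((12 - 24 + 960) - 22172) = √(948 - 22172) = √(-21224) = 2*I*√5306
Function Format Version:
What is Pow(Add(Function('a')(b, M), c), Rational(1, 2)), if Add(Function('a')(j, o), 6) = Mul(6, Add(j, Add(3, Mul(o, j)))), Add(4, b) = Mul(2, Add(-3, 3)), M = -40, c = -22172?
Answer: Mul(2, I, Pow(5306, Rational(1, 2))) ≈ Mul(145.68, I)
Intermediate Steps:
b = -4 (b = Add(-4, Mul(2, Add(-3, 3))) = Add(-4, Mul(2, 0)) = Add(-4, 0) = -4)
Function('a')(j, o) = Add(12, Mul(6, j), Mul(6, j, o)) (Function('a')(j, o) = Add(-6, Mul(6, Add(j, Add(3, Mul(o, j))))) = Add(-6, Mul(6, Add(j, Add(3, Mul(j, o))))) = Add(-6, Mul(6, Add(3, j, Mul(j, o)))) = Add(-6, Add(18, Mul(6, j), Mul(6, j, o))) = Add(12, Mul(6, j), Mul(6, j, o)))
Pow(Add(Function('a')(b, M), c), Rational(1, 2)) = Pow(Add(Add(12, Mul(6, -4), Mul(6, -4, -40)), -22172), Rational(1, 2)) = Pow(Add(Add(12, -24, 960), -22172), Rational(1, 2)) = Pow(Add(948, -22172), Rational(1, 2)) = Pow(-21224, Rational(1, 2)) = Mul(2, I, Pow(5306, Rational(1, 2)))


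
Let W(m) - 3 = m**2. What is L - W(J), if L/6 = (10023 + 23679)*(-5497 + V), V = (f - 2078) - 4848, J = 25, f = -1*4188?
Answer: -3358944160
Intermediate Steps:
f = -4188
W(m) = 3 + m**2
V = -11114 (V = (-4188 - 2078) - 4848 = -6266 - 4848 = -11114)
L = -3358943532 (L = 6*((10023 + 23679)*(-5497 - 11114)) = 6*(33702*(-16611)) = 6*(-559823922) = -3358943532)
L - W(J) = -3358943532 - (3 + 25**2) = -3358943532 - (3 + 625) = -3358943532 - 1*628 = -3358943532 - 628 = -3358944160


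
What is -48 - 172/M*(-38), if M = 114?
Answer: 28/3 ≈ 9.3333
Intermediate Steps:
-48 - 172/M*(-38) = -48 - 172/114*(-38) = -48 - 172*1/114*(-38) = -48 - 86/57*(-38) = -48 + 172/3 = 28/3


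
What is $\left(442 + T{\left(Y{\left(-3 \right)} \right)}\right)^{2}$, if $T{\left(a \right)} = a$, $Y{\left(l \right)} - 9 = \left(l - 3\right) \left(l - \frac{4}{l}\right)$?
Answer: $212521$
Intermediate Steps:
$Y{\left(l \right)} = 9 + \left(-3 + l\right) \left(l - \frac{4}{l}\right)$ ($Y{\left(l \right)} = 9 + \left(l - 3\right) \left(l - \frac{4}{l}\right) = 9 + \left(-3 + l\right) \left(l - \frac{4}{l}\right)$)
$\left(442 + T{\left(Y{\left(-3 \right)} \right)}\right)^{2} = \left(442 + \left(5 + \left(-3\right)^{2} - -9 + \frac{12}{-3}\right)\right)^{2} = \left(442 + \left(5 + 9 + 9 + 12 \left(- \frac{1}{3}\right)\right)\right)^{2} = \left(442 + \left(5 + 9 + 9 - 4\right)\right)^{2} = \left(442 + 19\right)^{2} = 461^{2} = 212521$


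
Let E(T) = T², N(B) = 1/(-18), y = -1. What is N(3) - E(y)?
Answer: -19/18 ≈ -1.0556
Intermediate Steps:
N(B) = -1/18
N(3) - E(y) = -1/18 - 1*(-1)² = -1/18 - 1*1 = -1/18 - 1 = -19/18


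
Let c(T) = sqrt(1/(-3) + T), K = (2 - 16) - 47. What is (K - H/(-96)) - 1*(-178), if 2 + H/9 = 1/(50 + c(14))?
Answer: 1742637/14918 - 3*sqrt(123)/238688 ≈ 116.81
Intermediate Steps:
K = -61 (K = -14 - 47 = -61)
c(T) = sqrt(-1/3 + T)
H = -18 + 9/(50 + sqrt(123)/3) (H = -18 + 9/(50 + sqrt(-3 + 9*14)/3) = -18 + 9/(50 + sqrt(-3 + 126)/3) = -18 + 9/(50 + sqrt(123)/3) ≈ -17.832)
(K - H/(-96)) - 1*(-178) = (-61 - (-132912/7459 - 9*sqrt(123)/7459)/(-96)) - 1*(-178) = (-61 - (-132912/7459 - 9*sqrt(123)/7459)*(-1)/96) + 178 = (-61 - (2769/14918 + 3*sqrt(123)/238688)) + 178 = (-61 + (-2769/14918 - 3*sqrt(123)/238688)) + 178 = (-912767/14918 - 3*sqrt(123)/238688) + 178 = 1742637/14918 - 3*sqrt(123)/238688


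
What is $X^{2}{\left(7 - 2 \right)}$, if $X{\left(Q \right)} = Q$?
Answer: $25$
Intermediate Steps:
$X^{2}{\left(7 - 2 \right)} = \left(7 - 2\right)^{2} = 5^{2} = 25$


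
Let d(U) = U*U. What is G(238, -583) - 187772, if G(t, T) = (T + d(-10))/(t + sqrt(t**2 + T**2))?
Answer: -63821522354/339889 - 483*sqrt(396533)/339889 ≈ -1.8777e+5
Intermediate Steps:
d(U) = U**2
G(t, T) = (100 + T)/(t + sqrt(T**2 + t**2)) (G(t, T) = (T + (-10)**2)/(t + sqrt(t**2 + T**2)) = (T + 100)/(t + sqrt(T**2 + t**2)) = (100 + T)/(t + sqrt(T**2 + t**2)))
G(238, -583) - 187772 = (100 - 583)/(238 + sqrt((-583)**2 + 238**2)) - 187772 = -483/(238 + sqrt(339889 + 56644)) - 187772 = -483/(238 + sqrt(396533)) - 187772 = -187772 - 483/(238 + sqrt(396533))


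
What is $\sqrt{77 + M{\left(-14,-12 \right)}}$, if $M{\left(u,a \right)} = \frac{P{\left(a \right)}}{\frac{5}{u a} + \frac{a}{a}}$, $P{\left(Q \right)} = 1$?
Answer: $\frac{\sqrt{2333597}}{173} \approx 8.8301$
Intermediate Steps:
$M{\left(u,a \right)} = \frac{1}{1 + \frac{5}{a u}}$ ($M{\left(u,a \right)} = 1 \frac{1}{\frac{5}{u a} + \frac{a}{a}} = 1 \frac{1}{\frac{5}{a u} + 1} = 1 \frac{1}{1 + \frac{5}{a u}} = \frac{1}{1 + \frac{5}{a u}}$)
$\sqrt{77 + M{\left(-14,-12 \right)}} = \sqrt{77 - - \frac{168}{5 - -168}} = \sqrt{77 - - \frac{168}{5 + 168}} = \sqrt{77 - - \frac{168}{173}} = \sqrt{77 - \left(-168\right) \frac{1}{173}} = \sqrt{77 + \frac{168}{173}} = \sqrt{\frac{13489}{173}} = \frac{\sqrt{2333597}}{173}$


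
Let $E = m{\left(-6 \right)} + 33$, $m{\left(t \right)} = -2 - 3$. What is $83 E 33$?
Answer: $76692$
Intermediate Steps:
$m{\left(t \right)} = -5$
$E = 28$ ($E = -5 + 33 = 28$)
$83 E 33 = 83 \cdot 28 \cdot 33 = 2324 \cdot 33 = 76692$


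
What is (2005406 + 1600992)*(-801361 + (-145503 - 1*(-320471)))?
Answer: -2259022462414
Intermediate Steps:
(2005406 + 1600992)*(-801361 + (-145503 - 1*(-320471))) = 3606398*(-801361 + (-145503 + 320471)) = 3606398*(-801361 + 174968) = 3606398*(-626393) = -2259022462414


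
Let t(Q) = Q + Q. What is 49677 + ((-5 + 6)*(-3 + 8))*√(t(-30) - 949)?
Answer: 49677 + 5*I*√1009 ≈ 49677.0 + 158.82*I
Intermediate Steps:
t(Q) = 2*Q
49677 + ((-5 + 6)*(-3 + 8))*√(t(-30) - 949) = 49677 + ((-5 + 6)*(-3 + 8))*√(2*(-30) - 949) = 49677 + (1*5)*√(-60 - 949) = 49677 + 5*√(-1009) = 49677 + 5*(I*√1009) = 49677 + 5*I*√1009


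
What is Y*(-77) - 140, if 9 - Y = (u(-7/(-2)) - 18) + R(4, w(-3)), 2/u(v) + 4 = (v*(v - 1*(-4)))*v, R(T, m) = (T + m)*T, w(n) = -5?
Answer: -1775249/703 ≈ -2525.2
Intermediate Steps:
R(T, m) = T*(T + m)
u(v) = 2/(-4 + v²*(4 + v)) (u(v) = 2/(-4 + (v*(v - 1*(-4)))*v) = 2/(-4 + (v*(v + 4))*v) = 2/(-4 + (v*(4 + v))*v) = 2/(-4 + v²*(4 + v)))
Y = 21777/703 (Y = 9 - ((2/(-4 + (-7/(-2))³ + 4*(-7/(-2))²) - 18) + 4*(4 - 5)) = 9 - ((2/(-4 + (-7*(-½))³ + 4*(-7*(-½))²) - 18) + 4*(-1)) = 9 - ((2/(-4 + (7/2)³ + 4*(7/2)²) - 18) - 4) = 9 - ((2/(-4 + 343/8 + 4*(49/4)) - 18) - 4) = 9 - ((2/(-4 + 343/8 + 49) - 18) - 4) = 9 - ((2/(703/8) - 18) - 4) = 9 - ((2*(8/703) - 18) - 4) = 9 - ((16/703 - 18) - 4) = 9 - (-12638/703 - 4) = 9 - 1*(-15450/703) = 9 + 15450/703 = 21777/703 ≈ 30.977)
Y*(-77) - 140 = (21777/703)*(-77) - 140 = -1676829/703 - 140 = -1775249/703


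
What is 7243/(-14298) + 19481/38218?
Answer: 431591/136610241 ≈ 0.0031593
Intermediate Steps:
7243/(-14298) + 19481/38218 = 7243*(-1/14298) + 19481*(1/38218) = -7243/14298 + 19481/38218 = 431591/136610241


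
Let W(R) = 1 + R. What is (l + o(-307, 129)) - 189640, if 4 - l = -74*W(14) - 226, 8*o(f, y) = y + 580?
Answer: -1505691/8 ≈ -1.8821e+5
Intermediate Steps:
o(f, y) = 145/2 + y/8 (o(f, y) = (y + 580)/8 = (580 + y)/8 = 145/2 + y/8)
l = 1340 (l = 4 - (-74*(1 + 14) - 226) = 4 - (-74*15 - 226) = 4 - (-1110 - 226) = 4 - 1*(-1336) = 4 + 1336 = 1340)
(l + o(-307, 129)) - 189640 = (1340 + (145/2 + (⅛)*129)) - 189640 = (1340 + (145/2 + 129/8)) - 189640 = (1340 + 709/8) - 189640 = 11429/8 - 189640 = -1505691/8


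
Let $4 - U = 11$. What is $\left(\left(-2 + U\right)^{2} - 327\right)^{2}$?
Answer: $60516$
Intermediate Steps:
$U = -7$ ($U = 4 - 11 = -7$)
$\left(\left(-2 + U\right)^{2} - 327\right)^{2} = \left(\left(-2 - 7\right)^{2} - 327\right)^{2} = \left(\left(-9\right)^{2} - 327\right)^{2} = \left(81 - 327\right)^{2} = \left(-246\right)^{2} = 60516$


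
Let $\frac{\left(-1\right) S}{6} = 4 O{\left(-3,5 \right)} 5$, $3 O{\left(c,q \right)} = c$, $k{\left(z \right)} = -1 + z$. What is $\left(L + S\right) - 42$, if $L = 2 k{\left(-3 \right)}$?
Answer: $70$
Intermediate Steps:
$O{\left(c,q \right)} = \frac{c}{3}$
$S = 120$ ($S = - 6 \cdot 4 \cdot \frac{1}{3} \left(-3\right) 5 = - 6 \cdot 4 \left(-1\right) 5 = - 6 \left(\left(-4\right) 5\right) = \left(-6\right) \left(-20\right) = 120$)
$L = -8$ ($L = 2 \left(-1 - 3\right) = 2 \left(-4\right) = -8$)
$\left(L + S\right) - 42 = \left(-8 + 120\right) - 42 = 112 - 42 = 70$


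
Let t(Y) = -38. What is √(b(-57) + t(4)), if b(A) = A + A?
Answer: 2*I*√38 ≈ 12.329*I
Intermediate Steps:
b(A) = 2*A
√(b(-57) + t(4)) = √(2*(-57) - 38) = √(-114 - 38) = √(-152) = 2*I*√38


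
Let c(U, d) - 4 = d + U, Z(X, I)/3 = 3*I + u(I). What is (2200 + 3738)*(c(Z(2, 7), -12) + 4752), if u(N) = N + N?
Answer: 28793362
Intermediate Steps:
u(N) = 2*N
Z(X, I) = 15*I (Z(X, I) = 3*(3*I + 2*I) = 3*(5*I) = 15*I)
c(U, d) = 4 + U + d (c(U, d) = 4 + (d + U) = 4 + (U + d) = 4 + U + d)
(2200 + 3738)*(c(Z(2, 7), -12) + 4752) = (2200 + 3738)*((4 + 15*7 - 12) + 4752) = 5938*((4 + 105 - 12) + 4752) = 5938*(97 + 4752) = 5938*4849 = 28793362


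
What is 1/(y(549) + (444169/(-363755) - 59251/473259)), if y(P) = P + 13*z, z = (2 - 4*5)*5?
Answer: -172150327545/107137113229721 ≈ -0.0016068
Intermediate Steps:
z = -90 (z = (2 - 20)*5 = -18*5 = -90)
y(P) = -1170 + P (y(P) = P + 13*(-90) = P - 1170 = -1170 + P)
1/(y(549) + (444169/(-363755) - 59251/473259)) = 1/((-1170 + 549) + (444169/(-363755) - 59251/473259)) = 1/(-621 + (444169*(-1/363755) - 59251*1/473259)) = 1/(-621 + (-444169/363755 - 59251/473259)) = 1/(-621 - 231759824276/172150327545) = 1/(-107137113229721/172150327545) = -172150327545/107137113229721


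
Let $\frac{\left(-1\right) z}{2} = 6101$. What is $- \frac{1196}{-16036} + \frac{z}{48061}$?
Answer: $- \frac{34547579}{192676549} \approx -0.1793$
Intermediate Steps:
$z = -12202$ ($z = \left(-2\right) 6101 = -12202$)
$- \frac{1196}{-16036} + \frac{z}{48061} = - \frac{1196}{-16036} - \frac{12202}{48061} = \left(-1196\right) \left(- \frac{1}{16036}\right) - \frac{12202}{48061} = \frac{299}{4009} - \frac{12202}{48061} = - \frac{34547579}{192676549}$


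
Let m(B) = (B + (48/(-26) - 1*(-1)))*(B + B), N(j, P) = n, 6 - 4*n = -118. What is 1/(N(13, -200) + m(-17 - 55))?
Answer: 13/136771 ≈ 9.5049e-5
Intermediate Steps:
n = 31 (n = 3/2 - ¼*(-118) = 3/2 + 59/2 = 31)
N(j, P) = 31
m(B) = 2*B*(-11/13 + B) (m(B) = (B + (48*(-1/26) + 1))*(2*B) = (B + (-24/13 + 1))*(2*B) = (B - 11/13)*(2*B) = (-11/13 + B)*(2*B) = 2*B*(-11/13 + B))
1/(N(13, -200) + m(-17 - 55)) = 1/(31 + 2*(-17 - 55)*(-11 + 13*(-17 - 55))/13) = 1/(31 + (2/13)*(-72)*(-11 + 13*(-72))) = 1/(31 + (2/13)*(-72)*(-11 - 936)) = 1/(31 + (2/13)*(-72)*(-947)) = 1/(31 + 136368/13) = 1/(136771/13) = 13/136771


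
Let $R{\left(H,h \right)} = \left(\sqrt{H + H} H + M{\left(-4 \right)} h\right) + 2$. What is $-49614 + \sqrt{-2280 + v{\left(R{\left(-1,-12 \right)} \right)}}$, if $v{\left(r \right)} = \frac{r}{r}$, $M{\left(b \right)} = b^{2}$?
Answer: $-49614 + i \sqrt{2279} \approx -49614.0 + 47.739 i$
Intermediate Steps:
$R{\left(H,h \right)} = 2 + 16 h + \sqrt{2} H^{\frac{3}{2}}$ ($R{\left(H,h \right)} = \left(\sqrt{H + H} H + \left(-4\right)^{2} h\right) + 2 = \left(\sqrt{2 H} H + 16 h\right) + 2 = \left(\sqrt{2} \sqrt{H} H + 16 h\right) + 2 = \left(\sqrt{2} H^{\frac{3}{2}} + 16 h\right) + 2 = \left(16 h + \sqrt{2} H^{\frac{3}{2}}\right) + 2 = 2 + 16 h + \sqrt{2} H^{\frac{3}{2}}$)
$v{\left(r \right)} = 1$
$-49614 + \sqrt{-2280 + v{\left(R{\left(-1,-12 \right)} \right)}} = -49614 + \sqrt{-2280 + 1} = -49614 + \sqrt{-2279} = -49614 + i \sqrt{2279}$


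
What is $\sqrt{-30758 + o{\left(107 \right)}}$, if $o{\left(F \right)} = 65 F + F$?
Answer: $4 i \sqrt{1481} \approx 153.94 i$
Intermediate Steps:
$o{\left(F \right)} = 66 F$
$\sqrt{-30758 + o{\left(107 \right)}} = \sqrt{-30758 + 66 \cdot 107} = \sqrt{-30758 + 7062} = \sqrt{-23696} = 4 i \sqrt{1481}$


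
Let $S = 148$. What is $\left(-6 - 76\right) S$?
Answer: $-12136$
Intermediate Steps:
$\left(-6 - 76\right) S = \left(-6 - 76\right) 148 = \left(-82\right) 148 = -12136$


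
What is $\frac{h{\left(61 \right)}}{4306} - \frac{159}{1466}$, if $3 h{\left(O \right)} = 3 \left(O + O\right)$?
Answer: $- \frac{252901}{3156298} \approx -0.080126$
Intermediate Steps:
$h{\left(O \right)} = 2 O$ ($h{\left(O \right)} = \frac{3 \left(O + O\right)}{3} = \frac{3 \cdot 2 O}{3} = \frac{6 O}{3} = 2 O$)
$\frac{h{\left(61 \right)}}{4306} - \frac{159}{1466} = \frac{2 \cdot 61}{4306} - \frac{159}{1466} = 122 \cdot \frac{1}{4306} - \frac{159}{1466} = \frac{61}{2153} - \frac{159}{1466} = - \frac{252901}{3156298}$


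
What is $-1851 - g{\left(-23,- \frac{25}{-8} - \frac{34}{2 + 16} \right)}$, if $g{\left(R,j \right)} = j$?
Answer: $- \frac{133361}{72} \approx -1852.2$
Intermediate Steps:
$-1851 - g{\left(-23,- \frac{25}{-8} - \frac{34}{2 + 16} \right)} = -1851 - \left(- \frac{25}{-8} - \frac{34}{2 + 16}\right) = -1851 - \left(\left(-25\right) \left(- \frac{1}{8}\right) - \frac{34}{18}\right) = -1851 - \left(\frac{25}{8} - \frac{17}{9}\right) = -1851 - \frac{89}{72} = - \frac{133361}{72}$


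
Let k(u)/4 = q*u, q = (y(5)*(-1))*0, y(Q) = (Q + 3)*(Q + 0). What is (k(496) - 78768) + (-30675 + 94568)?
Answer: -14875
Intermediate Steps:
y(Q) = Q*(3 + Q) (y(Q) = (3 + Q)*Q = Q*(3 + Q))
q = 0 (q = ((5*(3 + 5))*(-1))*0 = ((5*8)*(-1))*0 = (40*(-1))*0 = -40*0 = 0)
k(u) = 0 (k(u) = 4*(0*u) = 4*0 = 0)
(k(496) - 78768) + (-30675 + 94568) = (0 - 78768) + (-30675 + 94568) = -78768 + 63893 = -14875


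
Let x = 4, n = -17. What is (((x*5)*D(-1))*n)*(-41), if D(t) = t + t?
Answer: -27880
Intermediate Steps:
D(t) = 2*t
(((x*5)*D(-1))*n)*(-41) = (((4*5)*(2*(-1)))*(-17))*(-41) = ((20*(-2))*(-17))*(-41) = -40*(-17)*(-41) = 680*(-41) = -27880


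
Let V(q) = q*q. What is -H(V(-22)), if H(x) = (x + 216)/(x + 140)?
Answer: -175/156 ≈ -1.1218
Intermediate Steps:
V(q) = q**2
H(x) = (216 + x)/(140 + x)
-H(V(-22)) = -(216 + (-22)**2)/(140 + (-22)**2) = -(216 + 484)/(140 + 484) = -700/624 = -1*175/156 = -175/156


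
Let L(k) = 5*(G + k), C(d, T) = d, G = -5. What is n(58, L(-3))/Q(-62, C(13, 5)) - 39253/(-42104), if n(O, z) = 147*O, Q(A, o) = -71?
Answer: -356191741/2989384 ≈ -119.15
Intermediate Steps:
L(k) = -25 + 5*k (L(k) = 5*(-5 + k) = -25 + 5*k)
n(58, L(-3))/Q(-62, C(13, 5)) - 39253/(-42104) = (147*58)/(-71) - 39253/(-42104) = 8526*(-1/71) - 39253*(-1/42104) = -8526/71 + 39253/42104 = -356191741/2989384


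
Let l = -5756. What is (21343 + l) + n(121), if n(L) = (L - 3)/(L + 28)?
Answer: 2322581/149 ≈ 15588.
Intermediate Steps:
n(L) = (-3 + L)/(28 + L)
(21343 + l) + n(121) = (21343 - 5756) + (-3 + 121)/(28 + 121) = 15587 + 118/149 = 2322581/149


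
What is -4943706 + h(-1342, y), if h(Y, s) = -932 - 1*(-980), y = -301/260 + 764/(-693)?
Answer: -4943658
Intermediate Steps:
y = -407233/180180 (y = -301*1/260 + 764*(-1/693) = -301/260 - 764/693 = -407233/180180 ≈ -2.2601)
h(Y, s) = 48 (h(Y, s) = -932 + 980 = 48)
-4943706 + h(-1342, y) = -4943706 + 48 = -4943658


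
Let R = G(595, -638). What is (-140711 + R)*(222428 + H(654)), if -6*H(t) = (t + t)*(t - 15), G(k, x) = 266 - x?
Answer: -11621596682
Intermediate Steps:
H(t) = -t*(-15 + t)/3 (H(t) = -(t + t)*(t - 15)/6 = -2*t*(-15 + t)/6 = -t*(-15 + t)/3)
R = 904 (R = 266 - 1*(-638) = 266 + 638 = 904)
(-140711 + R)*(222428 + H(654)) = (-140711 + 904)*(222428 + (⅓)*654*(15 - 1*654)) = -139807*(222428 + (⅓)*654*(15 - 654)) = -139807*(222428 + (⅓)*654*(-639)) = -139807*(222428 - 139302) = -139807*83126 = -11621596682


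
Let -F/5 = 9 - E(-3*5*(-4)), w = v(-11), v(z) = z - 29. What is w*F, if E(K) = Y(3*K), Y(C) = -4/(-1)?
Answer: 1000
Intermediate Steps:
v(z) = -29 + z
Y(C) = 4 (Y(C) = -4*(-1) = 4)
E(K) = 4
w = -40 (w = -29 - 11 = -40)
F = -25 (F = -5*(9 - 1*4) = -5*(9 - 4) = -5*5 = -25)
w*F = -40*(-25) = 1000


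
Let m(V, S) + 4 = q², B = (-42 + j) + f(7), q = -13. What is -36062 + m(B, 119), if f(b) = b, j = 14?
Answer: -35897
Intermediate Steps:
B = -21 (B = (-42 + 14) + 7 = -28 + 7 = -21)
m(V, S) = 165 (m(V, S) = -4 + (-13)² = -4 + 169 = 165)
-36062 + m(B, 119) = -36062 + 165 = -35897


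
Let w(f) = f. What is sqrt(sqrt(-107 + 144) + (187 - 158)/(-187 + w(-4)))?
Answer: sqrt(-5539 + 36481*sqrt(37))/191 ≈ 2.4353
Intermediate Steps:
sqrt(sqrt(-107 + 144) + (187 - 158)/(-187 + w(-4))) = sqrt(sqrt(-107 + 144) + (187 - 158)/(-187 - 4)) = sqrt(sqrt(37) + 29/(-191)) = sqrt(sqrt(37) + 29*(-1/191)) = sqrt(sqrt(37) - 29/191) = sqrt(-29/191 + sqrt(37))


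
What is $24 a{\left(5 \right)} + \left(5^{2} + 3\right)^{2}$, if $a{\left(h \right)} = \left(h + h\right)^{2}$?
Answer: $3184$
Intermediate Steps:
$a{\left(h \right)} = 4 h^{2}$ ($a{\left(h \right)} = \left(2 h\right)^{2} = 4 h^{2}$)
$24 a{\left(5 \right)} + \left(5^{2} + 3\right)^{2} = 24 \cdot 4 \cdot 5^{2} + \left(5^{2} + 3\right)^{2} = 24 \cdot 4 \cdot 25 + \left(25 + 3\right)^{2} = 24 \cdot 100 + 28^{2} = 2400 + 784 = 3184$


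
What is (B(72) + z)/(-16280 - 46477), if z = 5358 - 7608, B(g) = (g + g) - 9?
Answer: 235/6973 ≈ 0.033701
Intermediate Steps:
B(g) = -9 + 2*g (B(g) = 2*g - 9 = -9 + 2*g)
z = -2250
(B(72) + z)/(-16280 - 46477) = ((-9 + 2*72) - 2250)/(-16280 - 46477) = ((-9 + 144) - 2250)/(-62757) = (135 - 2250)*(-1/62757) = -2115*(-1/62757) = 235/6973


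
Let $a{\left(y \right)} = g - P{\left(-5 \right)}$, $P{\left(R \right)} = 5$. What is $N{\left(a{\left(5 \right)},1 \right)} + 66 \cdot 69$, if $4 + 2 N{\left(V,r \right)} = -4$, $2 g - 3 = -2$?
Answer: $4550$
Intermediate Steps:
$g = \frac{1}{2}$ ($g = \frac{3}{2} + \frac{1}{2} \left(-2\right) = \frac{3}{2} - 1 = \frac{1}{2} \approx 0.5$)
$a{\left(y \right)} = - \frac{9}{2}$ ($a{\left(y \right)} = \frac{1}{2} - 5 = - \frac{9}{2}$)
$N{\left(V,r \right)} = -4$ ($N{\left(V,r \right)} = -2 + \frac{1}{2} \left(-4\right) = -2 - 2 = -4$)
$N{\left(a{\left(5 \right)},1 \right)} + 66 \cdot 69 = -4 + 66 \cdot 69 = -4 + 4554 = 4550$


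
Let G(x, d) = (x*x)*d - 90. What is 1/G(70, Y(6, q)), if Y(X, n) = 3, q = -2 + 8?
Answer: 1/14610 ≈ 6.8446e-5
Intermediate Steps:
q = 6
G(x, d) = -90 + d*x² (G(x, d) = x²*d - 90 = d*x² - 90 = -90 + d*x²)
1/G(70, Y(6, q)) = 1/(-90 + 3*70²) = 1/(-90 + 3*4900) = 1/(-90 + 14700) = 1/14610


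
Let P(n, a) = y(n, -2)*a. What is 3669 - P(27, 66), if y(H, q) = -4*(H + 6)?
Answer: 12381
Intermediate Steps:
y(H, q) = -24 - 4*H (y(H, q) = -4*(6 + H) = -24 - 4*H)
P(n, a) = a*(-24 - 4*n) (P(n, a) = (-24 - 4*n)*a = a*(-24 - 4*n))
3669 - P(27, 66) = 3669 - (-4)*66*(6 + 27) = 3669 - (-4)*66*33 = 3669 - 1*(-8712) = 3669 + 8712 = 12381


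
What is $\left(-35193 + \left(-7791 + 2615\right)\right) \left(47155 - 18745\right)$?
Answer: $-1146883290$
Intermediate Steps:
$\left(-35193 + \left(-7791 + 2615\right)\right) \left(47155 - 18745\right) = \left(-35193 - 5176\right) 28410 = \left(-40369\right) 28410 = -1146883290$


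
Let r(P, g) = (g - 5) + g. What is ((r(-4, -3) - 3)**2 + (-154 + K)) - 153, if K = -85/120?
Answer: -2681/24 ≈ -111.71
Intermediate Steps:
K = -17/24 (K = -85*1/120 = -17/24 ≈ -0.70833)
r(P, g) = -5 + 2*g (r(P, g) = (-5 + g) + g = -5 + 2*g)
((r(-4, -3) - 3)**2 + (-154 + K)) - 153 = (((-5 + 2*(-3)) - 3)**2 + (-154 - 17/24)) - 153 = (((-5 - 6) - 3)**2 - 3713/24) - 153 = ((-11 - 3)**2 - 3713/24) - 153 = ((-14)**2 - 3713/24) - 153 = (196 - 3713/24) - 153 = 991/24 - 153 = -2681/24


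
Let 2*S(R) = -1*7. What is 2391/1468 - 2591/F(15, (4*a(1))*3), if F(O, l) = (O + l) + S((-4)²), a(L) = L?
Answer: -7494799/68996 ≈ -108.63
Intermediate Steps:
S(R) = -7/2 (S(R) = (-1*7)/2 = (½)*(-7) = -7/2)
F(O, l) = -7/2 + O + l (F(O, l) = (O + l) - 7/2 = -7/2 + O + l)
2391/1468 - 2591/F(15, (4*a(1))*3) = 2391/1468 - 2591/(-7/2 + 15 + (4*1)*3) = 2391*(1/1468) - 2591/(-7/2 + 15 + 4*3) = 2391/1468 - 2591/(-7/2 + 15 + 12) = 2391/1468 - 2591/47/2 = 2391/1468 - 2591*2/47 = 2391/1468 - 5182/47 = -7494799/68996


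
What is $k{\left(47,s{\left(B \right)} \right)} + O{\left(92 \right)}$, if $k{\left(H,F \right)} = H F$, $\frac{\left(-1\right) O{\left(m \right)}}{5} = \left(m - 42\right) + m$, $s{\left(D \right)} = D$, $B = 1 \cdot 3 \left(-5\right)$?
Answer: $-1415$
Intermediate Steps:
$B = -15$ ($B = 3 \left(-5\right) = -15$)
$O{\left(m \right)} = 210 - 10 m$ ($O{\left(m \right)} = - 5 \left(\left(m - 42\right) + m\right) = - 5 \left(\left(-42 + m\right) + m\right) = - 5 \left(-42 + 2 m\right) = 210 - 10 m$)
$k{\left(H,F \right)} = F H$
$k{\left(47,s{\left(B \right)} \right)} + O{\left(92 \right)} = \left(-15\right) 47 + \left(210 - 920\right) = -705 + \left(210 - 920\right) = -705 - 710 = -1415$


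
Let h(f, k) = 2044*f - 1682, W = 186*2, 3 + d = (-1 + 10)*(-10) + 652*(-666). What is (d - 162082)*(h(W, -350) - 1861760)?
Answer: 657881055118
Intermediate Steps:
d = -434325 (d = -3 + ((-1 + 10)*(-10) + 652*(-666)) = -3 + (9*(-10) - 434232) = -3 + (-90 - 434232) = -3 - 434322 = -434325)
W = 372
h(f, k) = -1682 + 2044*f
(d - 162082)*(h(W, -350) - 1861760) = (-434325 - 162082)*((-1682 + 2044*372) - 1861760) = -596407*((-1682 + 760368) - 1861760) = -596407*(758686 - 1861760) = -596407*(-1103074) = 657881055118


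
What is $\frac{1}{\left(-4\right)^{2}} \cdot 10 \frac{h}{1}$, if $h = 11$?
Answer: $\frac{55}{8} \approx 6.875$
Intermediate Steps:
$\frac{1}{\left(-4\right)^{2}} \cdot 10 \frac{h}{1} = \frac{1}{\left(-4\right)^{2}} \cdot 10 \cdot \frac{11}{1} = \frac{1}{16} \cdot 10 \cdot 11 \cdot 1 = \frac{1}{16} \cdot 10 \cdot 11 = \frac{5}{8} \cdot 11 = \frac{55}{8}$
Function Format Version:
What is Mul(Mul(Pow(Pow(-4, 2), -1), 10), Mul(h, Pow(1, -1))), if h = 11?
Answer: Rational(55, 8) ≈ 6.8750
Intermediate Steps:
Mul(Mul(Pow(Pow(-4, 2), -1), 10), Mul(h, Pow(1, -1))) = Mul(Mul(Pow(Pow(-4, 2), -1), 10), Mul(11, Pow(1, -1))) = Mul(Mul(Pow(16, -1), 10), Mul(11, 1)) = Mul(Mul(Rational(1, 16), 10), 11) = Mul(Rational(5, 8), 11) = Rational(55, 8)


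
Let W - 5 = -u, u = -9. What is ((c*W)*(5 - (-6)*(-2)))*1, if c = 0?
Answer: 0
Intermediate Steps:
W = 14 (W = 5 - 1*(-9) = 5 + 9 = 14)
((c*W)*(5 - (-6)*(-2)))*1 = ((0*14)*(5 - (-6)*(-2)))*1 = (0*(5 - 1*12))*1 = (0*(5 - 12))*1 = (0*(-7))*1 = 0*1 = 0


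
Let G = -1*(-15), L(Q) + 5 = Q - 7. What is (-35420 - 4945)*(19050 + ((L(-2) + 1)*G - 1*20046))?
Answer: 48074715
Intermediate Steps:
L(Q) = -12 + Q (L(Q) = -5 + (Q - 7) = -5 + (-7 + Q) = -12 + Q)
G = 15
(-35420 - 4945)*(19050 + ((L(-2) + 1)*G - 1*20046)) = (-35420 - 4945)*(19050 + (((-12 - 2) + 1)*15 - 1*20046)) = -40365*(19050 + ((-14 + 1)*15 - 20046)) = -40365*(19050 + (-13*15 - 20046)) = -40365*(19050 + (-195 - 20046)) = -40365*(19050 - 20241) = -40365*(-1191) = 48074715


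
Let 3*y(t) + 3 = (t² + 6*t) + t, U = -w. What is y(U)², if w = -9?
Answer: 2209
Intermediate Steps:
U = 9 (U = -1*(-9) = 9)
y(t) = -1 + t²/3 + 7*t/3 (y(t) = -1 + ((t² + 6*t) + t)/3 = -1 + (t² + 7*t)/3 = -1 + (t²/3 + 7*t/3) = -1 + t²/3 + 7*t/3)
y(U)² = (-1 + (⅓)*9² + (7/3)*9)² = (-1 + (⅓)*81 + 21)² = (-1 + 27 + 21)² = 47² = 2209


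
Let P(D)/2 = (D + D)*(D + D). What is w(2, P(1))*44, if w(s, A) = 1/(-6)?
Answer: -22/3 ≈ -7.3333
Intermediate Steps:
P(D) = 8*D² (P(D) = 2*((D + D)*(D + D)) = 2*((2*D)*(2*D)) = 2*(4*D²) = 8*D²)
w(s, A) = -⅙
w(2, P(1))*44 = -⅙*44 = -22/3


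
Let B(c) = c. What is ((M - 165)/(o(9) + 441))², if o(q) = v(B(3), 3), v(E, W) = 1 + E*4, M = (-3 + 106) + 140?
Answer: 1521/51529 ≈ 0.029517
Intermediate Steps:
M = 243 (M = 103 + 140 = 243)
v(E, W) = 1 + 4*E
o(q) = 13 (o(q) = 1 + 4*3 = 1 + 12 = 13)
((M - 165)/(o(9) + 441))² = ((243 - 165)/(13 + 441))² = (78/454)² = (78*(1/454))² = (39/227)² = 1521/51529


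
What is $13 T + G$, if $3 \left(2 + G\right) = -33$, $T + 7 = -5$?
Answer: $-169$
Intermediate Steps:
$T = -12$ ($T = -7 - 5 = -12$)
$G = -13$ ($G = -2 + \frac{1}{3} \left(-33\right) = -2 - 11 = -13$)
$13 T + G = 13 \left(-12\right) - 13 = -156 - 13 = -169$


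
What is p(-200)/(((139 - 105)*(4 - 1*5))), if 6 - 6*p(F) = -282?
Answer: -24/17 ≈ -1.4118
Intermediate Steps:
p(F) = 48 (p(F) = 1 - ⅙*(-282) = 1 + 47 = 48)
p(-200)/(((139 - 105)*(4 - 1*5))) = 48/(((139 - 105)*(4 - 1*5))) = 48/((34*(4 - 5))) = 48/((34*(-1))) = 48/(-34) = 48*(-1/34) = -24/17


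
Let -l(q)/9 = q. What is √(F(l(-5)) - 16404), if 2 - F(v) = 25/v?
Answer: I*√147623/3 ≈ 128.07*I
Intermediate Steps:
l(q) = -9*q
F(v) = 2 - 25/v
√(F(l(-5)) - 16404) = √((2 - 25/((-9*(-5)))) - 16404) = √((2 - 25/45) - 16404) = √((2 - 25*1/45) - 16404) = √((2 - 5/9) - 16404) = √(13/9 - 16404) = √(-147623/9) = I*√147623/3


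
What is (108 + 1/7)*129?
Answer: 97653/7 ≈ 13950.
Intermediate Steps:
(108 + 1/7)*129 = (108 + ⅐)*129 = (757/7)*129 = 97653/7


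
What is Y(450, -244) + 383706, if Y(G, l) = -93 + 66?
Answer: 383679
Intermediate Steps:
Y(G, l) = -27
Y(450, -244) + 383706 = -27 + 383706 = 383679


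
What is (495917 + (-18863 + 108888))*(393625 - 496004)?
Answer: -59988156018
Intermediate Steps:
(495917 + (-18863 + 108888))*(393625 - 496004) = (495917 + 90025)*(-102379) = 585942*(-102379) = -59988156018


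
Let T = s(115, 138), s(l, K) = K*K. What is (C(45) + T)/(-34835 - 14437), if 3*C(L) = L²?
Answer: -6573/16424 ≈ -0.40021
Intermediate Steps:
s(l, K) = K²
T = 19044 (T = 138² = 19044)
C(L) = L²/3
(C(45) + T)/(-34835 - 14437) = ((⅓)*45² + 19044)/(-34835 - 14437) = ((⅓)*2025 + 19044)/(-49272) = (675 + 19044)*(-1/49272) = 19719*(-1/49272) = -6573/16424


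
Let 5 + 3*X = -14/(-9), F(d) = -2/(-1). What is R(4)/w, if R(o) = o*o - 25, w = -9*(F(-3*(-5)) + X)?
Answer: 27/23 ≈ 1.1739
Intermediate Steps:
F(d) = 2 (F(d) = -2*(-1) = 2)
X = -31/27 (X = -5/3 + (-14/(-9))/3 = -5/3 + (-14*(-⅑))/3 = -5/3 + (⅓)*(14/9) = -5/3 + 14/27 = -31/27 ≈ -1.1481)
w = -23/3 (w = -9*(2 - 31/27) = -9*23/27 = -23/3 ≈ -7.6667)
R(o) = -25 + o² (R(o) = o² - 25 = -25 + o²)
R(4)/w = (-25 + 4²)/(-23/3) = (-25 + 16)*(-3/23) = -9*(-3/23) = 27/23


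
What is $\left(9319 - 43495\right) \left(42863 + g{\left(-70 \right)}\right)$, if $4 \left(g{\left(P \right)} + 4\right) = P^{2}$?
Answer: $-1506614784$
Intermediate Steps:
$g{\left(P \right)} = -4 + \frac{P^{2}}{4}$
$\left(9319 - 43495\right) \left(42863 + g{\left(-70 \right)}\right) = \left(9319 - 43495\right) \left(42863 - \left(4 - \frac{\left(-70\right)^{2}}{4}\right)\right) = - 34176 \left(42863 + \left(-4 + \frac{1}{4} \cdot 4900\right)\right) = - 34176 \left(42863 + \left(-4 + 1225\right)\right) = - 34176 \left(42863 + 1221\right) = \left(-34176\right) 44084 = -1506614784$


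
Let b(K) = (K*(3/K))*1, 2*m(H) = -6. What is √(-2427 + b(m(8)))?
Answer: 2*I*√606 ≈ 49.234*I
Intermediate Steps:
m(H) = -3 (m(H) = (½)*(-6) = -3)
b(K) = 3 (b(K) = 3*1 = 3)
√(-2427 + b(m(8))) = √(-2427 + 3) = √(-2424) = 2*I*√606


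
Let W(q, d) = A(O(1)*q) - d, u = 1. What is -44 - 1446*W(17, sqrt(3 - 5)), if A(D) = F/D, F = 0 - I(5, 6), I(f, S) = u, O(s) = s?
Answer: 698/17 + 1446*I*sqrt(2) ≈ 41.059 + 2045.0*I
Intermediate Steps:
I(f, S) = 1
F = -1 (F = 0 - 1*1 = 0 - 1 = -1)
A(D) = -1/D
W(q, d) = -d - 1/q (W(q, d) = -1/(1*q) - d = -1/q - d = -d - 1/q)
-44 - 1446*W(17, sqrt(3 - 5)) = -44 - 1446*(-sqrt(3 - 5) - 1/17) = -44 - 1446*(-sqrt(-2) - 1*1/17) = -44 - 1446*(-I*sqrt(2) - 1/17) = -44 - 1446*(-1/17 - I*sqrt(2)) = -44 + (1446/17 + 1446*I*sqrt(2)) = 698/17 + 1446*I*sqrt(2)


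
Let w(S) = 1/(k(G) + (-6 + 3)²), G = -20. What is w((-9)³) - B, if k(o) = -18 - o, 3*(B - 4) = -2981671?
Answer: 32798252/33 ≈ 9.9389e+5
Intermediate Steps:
B = -2981659/3 (B = 4 + (⅓)*(-2981671) = 4 - 2981671/3 = -2981659/3 ≈ -9.9389e+5)
w(S) = 1/11 (w(S) = 1/((-18 - 1*(-20)) + (-6 + 3)²) = 1/((-18 + 20) + (-3)²) = 1/(2 + 9) = 1/11)
w((-9)³) - B = 1/11 - 1*(-2981659/3) = 1/11 + 2981659/3 = 32798252/33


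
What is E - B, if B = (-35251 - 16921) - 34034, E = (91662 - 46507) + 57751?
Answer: 189112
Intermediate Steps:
E = 102906 (E = 45155 + 57751 = 102906)
B = -86206 (B = -52172 - 34034 = -86206)
E - B = 102906 - 1*(-86206) = 102906 + 86206 = 189112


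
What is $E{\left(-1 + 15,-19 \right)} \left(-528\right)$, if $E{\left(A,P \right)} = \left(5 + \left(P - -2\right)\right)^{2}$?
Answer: $-76032$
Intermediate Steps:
$E{\left(A,P \right)} = \left(7 + P\right)^{2}$ ($E{\left(A,P \right)} = \left(5 + \left(P + 2\right)\right)^{2} = \left(5 + \left(2 + P\right)\right)^{2} = \left(7 + P\right)^{2}$)
$E{\left(-1 + 15,-19 \right)} \left(-528\right) = \left(7 - 19\right)^{2} \left(-528\right) = \left(-12\right)^{2} \left(-528\right) = 144 \left(-528\right) = -76032$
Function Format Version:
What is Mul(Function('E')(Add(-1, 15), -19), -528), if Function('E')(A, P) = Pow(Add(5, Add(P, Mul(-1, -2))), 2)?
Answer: -76032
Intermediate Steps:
Function('E')(A, P) = Pow(Add(7, P), 2) (Function('E')(A, P) = Pow(Add(5, Add(P, 2)), 2) = Pow(Add(5, Add(2, P)), 2) = Pow(Add(7, P), 2))
Mul(Function('E')(Add(-1, 15), -19), -528) = Mul(Pow(Add(7, -19), 2), -528) = Mul(Pow(-12, 2), -528) = Mul(144, -528) = -76032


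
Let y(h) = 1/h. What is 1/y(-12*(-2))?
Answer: 24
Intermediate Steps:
1/y(-12*(-2)) = 1/(1/(-12*(-2))) = 1/(1/24) = 24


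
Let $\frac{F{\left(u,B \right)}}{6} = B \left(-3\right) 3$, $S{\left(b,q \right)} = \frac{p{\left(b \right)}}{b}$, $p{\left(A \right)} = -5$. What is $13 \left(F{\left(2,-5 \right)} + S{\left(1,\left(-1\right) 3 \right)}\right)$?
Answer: $3445$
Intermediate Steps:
$S{\left(b,q \right)} = - \frac{5}{b}$
$F{\left(u,B \right)} = - 54 B$ ($F{\left(u,B \right)} = 6 B \left(-3\right) 3 = 6 - 3 B 3 = 6 \left(- 9 B\right) = - 54 B$)
$13 \left(F{\left(2,-5 \right)} + S{\left(1,\left(-1\right) 3 \right)}\right) = 13 \left(\left(-54\right) \left(-5\right) - \frac{5}{1}\right) = 13 \left(270 - 5\right) = 13 \cdot 265 = 3445$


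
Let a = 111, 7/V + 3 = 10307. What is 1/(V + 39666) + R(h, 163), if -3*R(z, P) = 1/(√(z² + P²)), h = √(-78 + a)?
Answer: 1472/58388353 - √26602/79806 ≈ -0.0020185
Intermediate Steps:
V = 1/1472 (V = 7/(-3 + 10307) = 7/10304 = 7*(1/10304) = 1/1472 ≈ 0.00067935)
h = √33 (h = √(-78 + 111) = √33 ≈ 5.7446)
R(z, P) = -1/(3*√(P² + z²)) (R(z, P) = -1/(3*√(z² + P²)) = -1/(3*√(P² + z²)))
1/(V + 39666) + R(h, 163) = 1/(1/1472 + 39666) - 1/(3*√(163² + (√33)²)) = 1/(58388353/1472) - 1/(3*√(26569 + 33)) = 1472/58388353 - √26602/79806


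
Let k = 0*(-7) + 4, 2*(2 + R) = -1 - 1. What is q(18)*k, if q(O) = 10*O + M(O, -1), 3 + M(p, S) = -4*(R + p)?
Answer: 468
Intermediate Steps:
R = -3 (R = -2 + (-1 - 1)/2 = -2 + (1/2)*(-2) = -2 - 1 = -3)
k = 4 (k = 0 + 4 = 4)
M(p, S) = 9 - 4*p (M(p, S) = -3 - 4*(-3 + p) = -3 + (12 - 4*p) = 9 - 4*p)
q(O) = 9 + 6*O (q(O) = 10*O + (9 - 4*O) = 9 + 6*O)
q(18)*k = (9 + 6*18)*4 = (9 + 108)*4 = 117*4 = 468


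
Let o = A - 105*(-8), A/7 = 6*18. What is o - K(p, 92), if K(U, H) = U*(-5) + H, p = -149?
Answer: 759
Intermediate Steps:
A = 756 (A = 7*(6*18) = 7*108 = 756)
K(U, H) = H - 5*U (K(U, H) = -5*U + H = H - 5*U)
o = 1596 (o = 756 - 105*(-8) = 756 + 840 = 1596)
o - K(p, 92) = 1596 - (92 - 5*(-149)) = 1596 - (92 + 745) = 1596 - 1*837 = 1596 - 837 = 759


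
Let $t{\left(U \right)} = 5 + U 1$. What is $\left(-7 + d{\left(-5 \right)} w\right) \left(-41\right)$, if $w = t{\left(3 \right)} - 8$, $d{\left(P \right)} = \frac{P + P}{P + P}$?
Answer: $287$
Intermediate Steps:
$d{\left(P \right)} = 1$ ($d{\left(P \right)} = \frac{2 P}{2 P} = 2 P \frac{1}{2 P} = 1$)
$t{\left(U \right)} = 5 + U$
$w = 0$ ($w = \left(5 + 3\right) - 8 = 8 - 8 = 0$)
$\left(-7 + d{\left(-5 \right)} w\right) \left(-41\right) = \left(-7 + 1 \cdot 0\right) \left(-41\right) = \left(-7 + 0\right) \left(-41\right) = \left(-7\right) \left(-41\right) = 287$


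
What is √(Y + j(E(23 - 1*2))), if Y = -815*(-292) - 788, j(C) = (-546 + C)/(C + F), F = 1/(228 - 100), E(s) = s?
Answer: 6*√47635790962/2689 ≈ 487.00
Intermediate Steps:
F = 1/128 ≈ 0.0078125
j(C) = (-546 + C)/(1/128 + C) (j(C) = (-546 + C)/(C + 1/128) = (-546 + C)/(1/128 + C))
Y = 237192 (Y = 237980 - 788 = 237192)
√(Y + j(E(23 - 1*2))) = √(237192 + 128*(-546 + (23 - 1*2))/(1 + 128*(23 - 1*2))) = √(237192 + 128*(-546 + (23 - 2))/(1 + 128*(23 - 2))) = √(237192 + 128*(-546 + 21)/(1 + 128*21)) = √(237192 + 128*(-525)/(1 + 2688)) = √(237192 + 128*(-525)/2689) = √(237192 + 128*(1/2689)*(-525)) = √(237192 - 67200/2689) = √(637742088/2689) = 6*√47635790962/2689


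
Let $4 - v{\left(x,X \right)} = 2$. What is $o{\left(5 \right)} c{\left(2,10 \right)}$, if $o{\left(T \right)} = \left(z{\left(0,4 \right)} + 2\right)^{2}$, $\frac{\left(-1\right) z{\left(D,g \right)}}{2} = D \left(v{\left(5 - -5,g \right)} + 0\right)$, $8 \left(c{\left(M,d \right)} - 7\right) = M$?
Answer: $29$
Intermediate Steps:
$v{\left(x,X \right)} = 2$ ($v{\left(x,X \right)} = 4 - 2 = 2$)
$c{\left(M,d \right)} = 7 + \frac{M}{8}$
$z{\left(D,g \right)} = - 4 D$ ($z{\left(D,g \right)} = - 2 D \left(2 + 0\right) = - 2 D 2 = - 2 \cdot 2 D = - 4 D$)
$o{\left(T \right)} = 4$ ($o{\left(T \right)} = \left(\left(-4\right) 0 + 2\right)^{2} = \left(0 + 2\right)^{2} = 2^{2} = 4$)
$o{\left(5 \right)} c{\left(2,10 \right)} = 4 \left(7 + \frac{1}{8} \cdot 2\right) = 4 \left(7 + \frac{1}{4}\right) = 4 \cdot \frac{29}{4} = 29$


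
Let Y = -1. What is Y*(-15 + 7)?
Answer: 8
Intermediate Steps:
Y*(-15 + 7) = -(-15 + 7) = -1*(-8) = 8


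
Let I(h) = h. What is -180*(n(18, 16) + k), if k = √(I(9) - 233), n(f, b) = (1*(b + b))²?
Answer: -184320 - 720*I*√14 ≈ -1.8432e+5 - 2694.0*I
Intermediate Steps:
n(f, b) = 4*b² (n(f, b) = (1*(2*b))² = (2*b)² = 4*b²)
k = 4*I*√14 (k = √(9 - 233) = √(-224) = 4*I*√14 ≈ 14.967*I)
-180*(n(18, 16) + k) = -180*(4*16² + 4*I*√14) = -180*(4*256 + 4*I*√14) = -180*(1024 + 4*I*√14) = -184320 - 720*I*√14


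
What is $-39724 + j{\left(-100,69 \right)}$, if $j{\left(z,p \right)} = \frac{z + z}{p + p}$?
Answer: $- \frac{2741056}{69} \approx -39725.0$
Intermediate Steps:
$j{\left(z,p \right)} = \frac{z}{p}$ ($j{\left(z,p \right)} = \frac{2 z}{2 p} = 2 z \frac{1}{2 p} = \frac{z}{p}$)
$-39724 + j{\left(-100,69 \right)} = -39724 - \frac{100}{69} = - \frac{2741056}{69}$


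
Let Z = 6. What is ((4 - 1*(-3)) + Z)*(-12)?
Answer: -156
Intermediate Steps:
((4 - 1*(-3)) + Z)*(-12) = ((4 - 1*(-3)) + 6)*(-12) = ((4 + 3) + 6)*(-12) = (7 + 6)*(-12) = 13*(-12) = -156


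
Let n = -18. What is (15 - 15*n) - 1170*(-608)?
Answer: 711645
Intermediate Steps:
(15 - 15*n) - 1170*(-608) = (15 - 15*(-18)) - 1170*(-608) = (15 + 270) + 711360 = 285 + 711360 = 711645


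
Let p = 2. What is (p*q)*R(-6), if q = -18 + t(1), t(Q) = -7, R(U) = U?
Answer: 300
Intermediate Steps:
q = -25 (q = -18 - 7 = -25)
(p*q)*R(-6) = (2*(-25))*(-6) = -50*(-6) = 300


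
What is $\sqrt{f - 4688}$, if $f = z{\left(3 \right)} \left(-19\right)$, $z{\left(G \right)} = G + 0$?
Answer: $i \sqrt{4745} \approx 68.884 i$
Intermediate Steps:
$z{\left(G \right)} = G$
$f = -57$ ($f = 3 \left(-19\right) = -57$)
$\sqrt{f - 4688} = \sqrt{-57 - 4688} = \sqrt{-4745} = i \sqrt{4745}$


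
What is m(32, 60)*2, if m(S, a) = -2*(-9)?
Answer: 36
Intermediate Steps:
m(S, a) = 18
m(32, 60)*2 = 18*2 = 36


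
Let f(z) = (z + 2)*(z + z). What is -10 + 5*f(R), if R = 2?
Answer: 70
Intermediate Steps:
f(z) = 2*z*(2 + z) (f(z) = (2 + z)*(2*z) = 2*z*(2 + z))
-10 + 5*f(R) = -10 + 5*(2*2*(2 + 2)) = -10 + 5*(2*2*4) = -10 + 5*16 = -10 + 80 = 70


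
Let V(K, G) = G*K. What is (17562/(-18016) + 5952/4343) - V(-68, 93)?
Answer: 247421388789/39121744 ≈ 6324.4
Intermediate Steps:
(17562/(-18016) + 5952/4343) - V(-68, 93) = (17562/(-18016) + 5952/4343) - 93*(-68) = (17562*(-1/18016) + 5952*(1/4343)) - 1*(-6324) = (-8781/9008 + 5952/4343) + 6324 = 15479733/39121744 + 6324 = 247421388789/39121744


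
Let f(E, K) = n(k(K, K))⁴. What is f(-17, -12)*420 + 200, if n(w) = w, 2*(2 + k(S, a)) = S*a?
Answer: 10084200200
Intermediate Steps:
k(S, a) = -2 + S*a/2 (k(S, a) = -2 + (S*a)/2 = -2 + S*a/2)
f(E, K) = (-2 + K²/2)⁴ (f(E, K) = (-2 + K*K/2)⁴ = (-2 + K²/2)⁴)
f(-17, -12)*420 + 200 = ((-4 + (-12)²)⁴/16)*420 + 200 = ((-4 + 144)⁴/16)*420 + 200 = ((1/16)*140⁴)*420 + 200 = ((1/16)*384160000)*420 + 200 = 24010000*420 + 200 = 10084200000 + 200 = 10084200200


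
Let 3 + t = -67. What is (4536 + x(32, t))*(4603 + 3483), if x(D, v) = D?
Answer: 36936848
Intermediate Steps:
t = -70 (t = -3 - 67 = -70)
(4536 + x(32, t))*(4603 + 3483) = (4536 + 32)*(4603 + 3483) = 4568*8086 = 36936848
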